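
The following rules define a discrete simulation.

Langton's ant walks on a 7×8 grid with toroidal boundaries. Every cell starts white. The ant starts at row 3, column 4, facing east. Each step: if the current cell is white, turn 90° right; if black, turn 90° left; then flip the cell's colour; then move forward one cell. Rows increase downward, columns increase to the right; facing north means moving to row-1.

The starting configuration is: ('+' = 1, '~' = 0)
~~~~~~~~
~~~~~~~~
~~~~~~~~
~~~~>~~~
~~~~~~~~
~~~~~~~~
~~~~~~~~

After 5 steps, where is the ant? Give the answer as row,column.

k=0  ~~~~~~~~
~~~~~~~~
~~~~~~~~
~~~~>~~~
~~~~~~~~
~~~~~~~~
~~~~~~~~
k=1  ~~~~~~~~
~~~~~~~~
~~~~~~~~
~~~~+~~~
~~~~v~~~
~~~~~~~~
~~~~~~~~
k=2  ~~~~~~~~
~~~~~~~~
~~~~~~~~
~~~~+~~~
~~~<+~~~
~~~~~~~~
~~~~~~~~
k=3  ~~~~~~~~
~~~~~~~~
~~~~~~~~
~~~^+~~~
~~~++~~~
~~~~~~~~
~~~~~~~~
k=4  ~~~~~~~~
~~~~~~~~
~~~~~~~~
~~~+>~~~
~~~++~~~
~~~~~~~~
~~~~~~~~
k=5  ~~~~~~~~
~~~~~~~~
~~~~^~~~
~~~+~~~~
~~~++~~~
~~~~~~~~
~~~~~~~~

2,4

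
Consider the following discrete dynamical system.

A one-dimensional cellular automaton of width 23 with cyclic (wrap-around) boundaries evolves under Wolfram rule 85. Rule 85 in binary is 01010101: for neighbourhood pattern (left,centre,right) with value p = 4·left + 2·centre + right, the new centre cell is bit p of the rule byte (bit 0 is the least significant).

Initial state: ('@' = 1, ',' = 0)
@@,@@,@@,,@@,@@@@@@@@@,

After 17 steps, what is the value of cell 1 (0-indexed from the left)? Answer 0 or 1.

0

[0] @@,@@,@@,,@@,@@@@@@@@@,
[1] ,@,,@,,@@,,@,,,,,,,,,@,
[2] ,@@,@@,,@@,@@@@@@@@@,@@
[3] ,,@,,@@,,@,,,,,,,,,@,,@
[4] @,@@,,@@,@@@@@@@@@,@@,@
[5] @,,@@,,@,,,,,,,,,@,,@,,
[6] @@,,@@,@@@@@@@@@,@@,@@,
[7] ,@@,,@,,,,,,,,,@,,@,,@,
[8] ,,@@,@@@@@@@@@,@@,@@,@@
[9] @,,@,,,,,,,,,@,,@,,@,,@
[10] @@,@@@@@@@@@,@@,@@,@@,,
[11] ,@,,,,,,,,,@,,@,,@,,@@,
[12] ,@@@@@@@@@,@@,@@,@@,,@@
[13] ,,,,,,,,,@,,@,,@,,@@,,@
[14] @@@@@@@@,@@,@@,@@,,@@,@
[15] ,,,,,,,@,,@,,@,,@@,,@,,
[16] @@@@@@,@@,@@,@@,,@@,@@@
[17] ,,,,,@,,@,,@,,@@,,@,,,,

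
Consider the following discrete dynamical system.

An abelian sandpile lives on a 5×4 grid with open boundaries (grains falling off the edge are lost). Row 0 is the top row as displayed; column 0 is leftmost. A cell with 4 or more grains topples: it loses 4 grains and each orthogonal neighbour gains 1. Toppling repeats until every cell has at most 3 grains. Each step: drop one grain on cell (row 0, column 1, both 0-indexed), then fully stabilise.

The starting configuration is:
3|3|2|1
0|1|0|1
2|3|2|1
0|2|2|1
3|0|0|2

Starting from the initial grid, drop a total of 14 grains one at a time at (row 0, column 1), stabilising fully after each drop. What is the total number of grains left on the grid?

33

step 0: 3|3|2|1
0|1|0|1
2|3|2|1
0|2|2|1
3|0|0|2
step 1: 0|1|3|1
1|2|0|1
2|3|2|1
0|2|2|1
3|0|0|2
step 2: 0|2|3|1
1|2|0|1
2|3|2|1
0|2|2|1
3|0|0|2
step 3: 0|3|3|1
1|2|0|1
2|3|2|1
0|2|2|1
3|0|0|2
step 4: 1|1|0|2
1|3|1|1
2|3|2|1
0|2|2|1
3|0|0|2
step 5: 1|2|0|2
1|3|1|1
2|3|2|1
0|2|2|1
3|0|0|2
step 6: 1|3|0|2
1|3|1|1
2|3|2|1
0|2|2|1
3|0|0|2
step 7: 2|1|1|2
2|1|2|1
3|0|3|1
0|3|2|1
3|0|0|2
step 8: 2|2|1|2
2|1|2|1
3|0|3|1
0|3|2|1
3|0|0|2
step 9: 2|3|1|2
2|1|2|1
3|0|3|1
0|3|2|1
3|0|0|2
step 10: 3|0|2|2
2|2|2|1
3|0|3|1
0|3|2|1
3|0|0|2
step 11: 3|1|2|2
2|2|2|1
3|0|3|1
0|3|2|1
3|0|0|2
step 12: 3|2|2|2
2|2|2|1
3|0|3|1
0|3|2|1
3|0|0|2
step 13: 3|3|2|2
2|2|2|1
3|0|3|1
0|3|2|1
3|0|0|2
step 14: 0|1|3|2
3|3|2|1
3|0|3|1
0|3|2|1
3|0|0|2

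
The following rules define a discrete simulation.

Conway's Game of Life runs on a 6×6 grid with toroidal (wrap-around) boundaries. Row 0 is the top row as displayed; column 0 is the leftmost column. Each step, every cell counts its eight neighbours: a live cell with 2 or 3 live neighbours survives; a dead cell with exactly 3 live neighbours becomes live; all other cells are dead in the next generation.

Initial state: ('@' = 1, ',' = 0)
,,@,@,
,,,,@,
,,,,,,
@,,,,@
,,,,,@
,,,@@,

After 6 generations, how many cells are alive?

3

[0] ,,@,@,
,,,,@,
,,,,,,
@,,,,@
,,,,,@
,,,@@,
[1] ,,,,@@
,,,@,,
,,,,,@
@,,,,@
@,,,,@
,,,@@@
[2] ,,,,,@
,,,,,@
@,,,@@
,,,,@,
,,,,,,
,,,@,,
[3] ,,,,@,
,,,,,,
@,,,@,
,,,,@,
,,,,,,
,,,,,,
[4] ,,,,,,
,,,,,@
,,,,,@
,,,,,@
,,,,,,
,,,,,,
[5] ,,,,,,
,,,,,,
@,,,@@
,,,,,,
,,,,,,
,,,,,,
[6] ,,,,,,
,,,,,@
,,,,,@
,,,,,@
,,,,,,
,,,,,,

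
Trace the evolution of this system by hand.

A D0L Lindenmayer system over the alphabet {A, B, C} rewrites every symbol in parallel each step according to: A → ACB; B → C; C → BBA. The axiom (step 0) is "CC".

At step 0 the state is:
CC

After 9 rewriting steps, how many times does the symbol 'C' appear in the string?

760

t=0: CC
t=1: BBABBA
t=2: CCACBCCACB
t=3: BBABBAACBBBACBBABBAACBBBAC
t=4: CCACBCCACBACBBBACCCACBBBACCACBCCACBACBBBACCCACBBBA
t=5: BBABBAACBBBACBBABBAACBBBACACBBBACCCACBBBABBABBAACBBBACCCACBBBABBAACBBBACBBABBAACBBBACACBBBACCCACBBBABBABBAACBBBACCCACB
t=6: CCACBCCACBACBBBACCCACBBBACCACBCCACBACBBBACCCACBBBAACBBBACC…BABBABBAACBBBACCCACBCCACBCCACBACBBBACCCACBBBABBABBAACBBBAC  (len 242)
t=7: BBABBAACBBBACBBABBAACBBBACACBBBACCCACBBBABBABBAACBBBACCCAC…ACBBBACCCACBBBABBABBAACBBBACCCACBCCACBCCACBACBBBACCCACBBBA  (len 546)
t=8: CCACBCCACBACBBBACCCACBBBACCACBCCACBACBBBACCCACBBBAACBBBACC…BABBAACBBBACBBABBAACBBBACACBBBACCCACBBBABBABBAACBBBACCCACB  (len 1154)
t=9: BBABBAACBBBACBBABBAACBBBACACBBBACCCACBBBABBABBAACBBBACCCAC…BABBABBAACBBBACCCACBCCACBCCACBACBBBACCCACBBBABBABBAACBBBAC  (len 2550)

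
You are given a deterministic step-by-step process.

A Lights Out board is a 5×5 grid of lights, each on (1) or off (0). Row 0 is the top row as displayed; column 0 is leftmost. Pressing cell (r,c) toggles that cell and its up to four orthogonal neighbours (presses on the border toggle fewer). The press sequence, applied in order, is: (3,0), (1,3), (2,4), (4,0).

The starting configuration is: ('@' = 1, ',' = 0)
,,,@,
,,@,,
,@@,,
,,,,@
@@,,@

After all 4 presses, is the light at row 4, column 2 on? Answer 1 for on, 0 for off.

step 0: ,,,@,
,,@,,
,@@,,
,,,,@
@@,,@
step 1: ,,,@,
,,@,,
@@@,,
@@,,@
,@,,@
step 2: ,,,,,
,,,@@
@@@@,
@@,,@
,@,,@
step 3: ,,,,,
,,,@,
@@@,@
@@,,,
,@,,@
step 4: ,,,,,
,,,@,
@@@,@
,@,,,
@,,,@

0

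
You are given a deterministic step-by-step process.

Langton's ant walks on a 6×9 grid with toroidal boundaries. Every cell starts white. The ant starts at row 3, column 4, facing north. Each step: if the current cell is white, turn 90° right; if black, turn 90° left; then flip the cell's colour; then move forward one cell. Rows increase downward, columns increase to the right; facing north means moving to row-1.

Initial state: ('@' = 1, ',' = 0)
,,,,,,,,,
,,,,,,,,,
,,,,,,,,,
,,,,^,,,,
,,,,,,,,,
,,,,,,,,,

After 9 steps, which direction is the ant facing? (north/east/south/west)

west

step 0: ,,,,,,,,,
,,,,,,,,,
,,,,,,,,,
,,,,^,,,,
,,,,,,,,,
,,,,,,,,,
step 1: ,,,,,,,,,
,,,,,,,,,
,,,,,,,,,
,,,,@>,,,
,,,,,,,,,
,,,,,,,,,
step 2: ,,,,,,,,,
,,,,,,,,,
,,,,,,,,,
,,,,@@,,,
,,,,,v,,,
,,,,,,,,,
step 3: ,,,,,,,,,
,,,,,,,,,
,,,,,,,,,
,,,,@@,,,
,,,,<@,,,
,,,,,,,,,
step 4: ,,,,,,,,,
,,,,,,,,,
,,,,,,,,,
,,,,^@,,,
,,,,@@,,,
,,,,,,,,,
step 5: ,,,,,,,,,
,,,,,,,,,
,,,,,,,,,
,,,<,@,,,
,,,,@@,,,
,,,,,,,,,
step 6: ,,,,,,,,,
,,,,,,,,,
,,,^,,,,,
,,,@,@,,,
,,,,@@,,,
,,,,,,,,,
step 7: ,,,,,,,,,
,,,,,,,,,
,,,@>,,,,
,,,@,@,,,
,,,,@@,,,
,,,,,,,,,
step 8: ,,,,,,,,,
,,,,,,,,,
,,,@@,,,,
,,,@v@,,,
,,,,@@,,,
,,,,,,,,,
step 9: ,,,,,,,,,
,,,,,,,,,
,,,@@,,,,
,,,<@@,,,
,,,,@@,,,
,,,,,,,,,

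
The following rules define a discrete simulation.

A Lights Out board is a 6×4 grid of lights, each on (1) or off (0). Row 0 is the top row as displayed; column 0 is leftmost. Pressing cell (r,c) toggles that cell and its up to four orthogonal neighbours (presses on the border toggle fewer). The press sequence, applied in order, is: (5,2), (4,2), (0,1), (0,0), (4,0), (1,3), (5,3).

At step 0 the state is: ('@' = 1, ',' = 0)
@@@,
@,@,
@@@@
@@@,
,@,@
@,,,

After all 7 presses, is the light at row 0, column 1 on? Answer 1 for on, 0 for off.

step 0: @@@,
@,@,
@@@@
@@@,
,@,@
@,,,
step 1: @@@,
@,@,
@@@@
@@@,
,@@@
@@@@
step 2: @@@,
@,@,
@@@@
@@,,
,,,,
@@,@
step 3: ,,,,
@@@,
@@@@
@@,,
,,,,
@@,@
step 4: @@,,
,@@,
@@@@
@@,,
,,,,
@@,@
step 5: @@,,
,@@,
@@@@
,@,,
@@,,
,@,@
step 6: @@,@
,@,@
@@@,
,@,,
@@,,
,@,@
step 7: @@,@
,@,@
@@@,
,@,,
@@,@
,@@,

1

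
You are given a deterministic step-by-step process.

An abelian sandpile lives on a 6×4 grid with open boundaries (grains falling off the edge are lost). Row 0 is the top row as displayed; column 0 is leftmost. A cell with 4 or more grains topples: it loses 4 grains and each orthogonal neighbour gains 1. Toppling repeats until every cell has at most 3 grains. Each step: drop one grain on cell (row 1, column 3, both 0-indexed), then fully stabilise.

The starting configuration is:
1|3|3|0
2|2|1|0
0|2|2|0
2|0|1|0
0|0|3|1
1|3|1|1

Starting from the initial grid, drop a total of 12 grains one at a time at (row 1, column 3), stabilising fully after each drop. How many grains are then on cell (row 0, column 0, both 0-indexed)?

2

t=0: 1|3|3|0
2|2|1|0
0|2|2|0
2|0|1|0
0|0|3|1
1|3|1|1
t=1: 1|3|3|0
2|2|1|1
0|2|2|0
2|0|1|0
0|0|3|1
1|3|1|1
t=2: 1|3|3|0
2|2|1|2
0|2|2|0
2|0|1|0
0|0|3|1
1|3|1|1
t=3: 1|3|3|0
2|2|1|3
0|2|2|0
2|0|1|0
0|0|3|1
1|3|1|1
t=4: 1|3|3|1
2|2|2|0
0|2|2|1
2|0|1|0
0|0|3|1
1|3|1|1
t=5: 1|3|3|1
2|2|2|1
0|2|2|1
2|0|1|0
0|0|3|1
1|3|1|1
t=6: 1|3|3|1
2|2|2|2
0|2|2|1
2|0|1|0
0|0|3|1
1|3|1|1
t=7: 1|3|3|1
2|2|2|3
0|2|2|1
2|0|1|0
0|0|3|1
1|3|1|1
t=8: 1|3|3|2
2|2|3|0
0|2|2|2
2|0|1|0
0|0|3|1
1|3|1|1
t=9: 1|3|3|2
2|2|3|1
0|2|2|2
2|0|1|0
0|0|3|1
1|3|1|1
t=10: 1|3|3|2
2|2|3|2
0|2|2|2
2|0|1|0
0|0|3|1
1|3|1|1
t=11: 1|3|3|2
2|2|3|3
0|2|2|2
2|0|1|0
0|0|3|1
1|3|1|1
t=12: 2|1|2|0
3|0|2|2
0|3|3|3
2|0|1|0
0|0|3|1
1|3|1|1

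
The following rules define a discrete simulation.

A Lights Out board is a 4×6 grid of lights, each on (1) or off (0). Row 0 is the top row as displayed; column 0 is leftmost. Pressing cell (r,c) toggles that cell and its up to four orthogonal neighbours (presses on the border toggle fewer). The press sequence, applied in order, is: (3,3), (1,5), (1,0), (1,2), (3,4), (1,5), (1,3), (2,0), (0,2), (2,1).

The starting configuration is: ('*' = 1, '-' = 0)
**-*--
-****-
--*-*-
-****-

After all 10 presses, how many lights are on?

0) **-*--
-****-
--*-*-
-****-
1) **-*--
-****-
--***-
-*----
2) **-*-*
-***-*
--****
-*----
3) -*-*-*
*-**-*
*-****
-*----
4) -***-*
**---*
*--***
-*----
5) -***-*
**---*
*--*-*
-*-***
6) -***--
**--*-
*--*--
-*-***
7) -**---
****--
*-----
-*-***
8) -**---
-***--
-*----
**-***
9) ---*--
-*-*--
-*----
**-***
10) ---*--
---*--
*-*---
*--***

8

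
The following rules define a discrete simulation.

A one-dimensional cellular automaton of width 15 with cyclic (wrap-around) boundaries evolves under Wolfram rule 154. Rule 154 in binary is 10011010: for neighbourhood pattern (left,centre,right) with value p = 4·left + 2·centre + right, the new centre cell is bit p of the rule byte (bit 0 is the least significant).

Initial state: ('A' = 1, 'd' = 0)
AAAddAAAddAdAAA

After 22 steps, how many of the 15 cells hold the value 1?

10

step 0: AAAddAAAddAdAAA
step 1: AAdAAAAdAAddAAA
step 2: AddAAAddAdAAAAA
step 3: dAAAAdAAddAAAAA
step 4: dAAAddAdAAAAAAd
step 5: AAAdAAddAAAAAdA
step 6: AAddAdAAAAAAddA
step 7: AdAAddAAAAAdAAA
step 8: ddAdAAAAAAddAAA
step 9: AAddAAAAAdAAAAd
step 10: AdAAAAAAddAAAdd
step 11: ddAAAAAdAAAAdAA
step 12: AAAAAAddAAAddAd
step 13: AAAAAdAAAAdAAdd
step 14: AAAAddAAAddAdAA
step 15: AAAdAAAAdAAddAA
step 16: AAddAAAddAdAAAA
step 17: AdAAAAdAAddAAAA
step 18: ddAAAddAdAAAAAA
step 19: AAAAdAAddAAAAAd
step 20: AAAddAdAAAAAAdd
step 21: AAdAAddAAAAAdAA
step 22: AddAdAAAAAAddAA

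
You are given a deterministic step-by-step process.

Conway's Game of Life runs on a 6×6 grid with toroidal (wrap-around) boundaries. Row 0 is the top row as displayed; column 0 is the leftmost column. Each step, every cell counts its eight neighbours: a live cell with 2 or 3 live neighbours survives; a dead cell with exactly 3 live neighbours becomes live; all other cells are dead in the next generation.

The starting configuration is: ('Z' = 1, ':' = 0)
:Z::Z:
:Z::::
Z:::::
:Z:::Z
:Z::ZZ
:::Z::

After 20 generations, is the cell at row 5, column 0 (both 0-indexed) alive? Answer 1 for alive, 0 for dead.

k=0  :Z::Z:
:Z::::
Z:::::
:Z:::Z
:Z::ZZ
:::Z::
k=1  ::Z:::
ZZ::::
ZZ::::
:Z::ZZ
::Z:ZZ
Z:ZZ:Z
k=2  ::ZZ:Z
Z:Z:::
::Z:::
:ZZZZ:
::Z:::
Z:Z::Z
k=3  ::ZZZZ
::Z:::
::::::
:Z::::
Z:::ZZ
Z:Z:ZZ
k=4  Z:Z:::
::Z:Z:
::::::
Z::::Z
:::ZZ:
::Z:::
k=5  ::Z:::
:Z:Z::
:::::Z
::::ZZ
:::ZZZ
:ZZ:::
k=6  :::Z::
::Z:::
Z::::Z
Z::Z::
Z:ZZ:Z
:ZZ:Z:
k=7  :Z:Z::
::::::
ZZ:::Z
::ZZ::
Z::::Z
ZZ::ZZ
k=8  :ZZ:ZZ
:ZZ:::
ZZZ:::
::Z:Z:
::ZZ::
:ZZ:Z:
k=9  ::::ZZ
:::::Z
Z:::::
::::::
::::Z:
Z:::ZZ
k=10  ::::::
Z:::ZZ
::::::
::::::
::::Z:
Z::Z::
k=11  Z:::Z:
:::::Z
:::::Z
::::::
::::::
::::::
k=12  :::::Z
Z:::ZZ
::::::
::::::
::::::
::::::
k=13  Z:::ZZ
Z:::ZZ
:::::Z
::::::
::::::
::::::
k=14  Z:::Z:
::::::
Z:::ZZ
::::::
::::::
:::::Z
k=15  :::::Z
Z:::Z:
:::::Z
:::::Z
::::::
:::::Z
k=16  Z:::ZZ
Z:::Z:
Z:::ZZ
::::::
::::::
::::::
k=17  Z:::Z:
:Z:Z::
Z:::Z:
:::::Z
::::::
:::::Z
k=18  Z:::ZZ
ZZ:ZZ:
Z:::ZZ
:::::Z
::::::
:::::Z
k=19  :Z:Z::
:Z:Z::
:Z:Z::
Z:::ZZ
::::::
Z:::ZZ
k=20  :Z:Z:Z
ZZ:ZZ:
:Z:Z:Z
Z:::ZZ
::::::
Z:::ZZ

1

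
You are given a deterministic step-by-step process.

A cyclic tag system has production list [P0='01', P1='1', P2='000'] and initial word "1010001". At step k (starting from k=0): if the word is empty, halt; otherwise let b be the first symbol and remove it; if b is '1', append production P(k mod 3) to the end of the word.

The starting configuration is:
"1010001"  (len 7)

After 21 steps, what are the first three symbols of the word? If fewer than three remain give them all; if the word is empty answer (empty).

(empty)

[0] "1010001"  (len 7)
[1] "01000101"  (len 8)
[2] "1000101"  (len 7)
[3] "000101000"  (len 9)
[4] "00101000"  (len 8)
[5] "0101000"  (len 7)
[6] "101000"  (len 6)
[7] "0100001"  (len 7)
[8] "100001"  (len 6)
[9] "00001000"  (len 8)
[10] "0001000"  (len 7)
[11] "001000"  (len 6)
[12] "01000"  (len 5)
[13] "1000"  (len 4)
[14] "0001"  (len 4)
[15] "001"  (len 3)
[16] "01"  (len 2)
[17] "1"  (len 1)
[18] "000"  (len 3)
[19] "00"  (len 2)
[20] "0"  (len 1)
[21] (halted — word empty)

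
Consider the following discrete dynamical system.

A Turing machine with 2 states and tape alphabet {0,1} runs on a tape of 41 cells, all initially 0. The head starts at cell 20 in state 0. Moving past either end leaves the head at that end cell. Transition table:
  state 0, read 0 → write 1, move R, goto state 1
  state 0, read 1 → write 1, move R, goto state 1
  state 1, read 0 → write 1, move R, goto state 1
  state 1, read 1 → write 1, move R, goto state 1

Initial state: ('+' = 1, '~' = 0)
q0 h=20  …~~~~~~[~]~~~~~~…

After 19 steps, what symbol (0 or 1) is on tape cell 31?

0) q0 h=20  …~~~~~~[~]~~~~~~…
1) q1 h=21  …~~~~~+[~]~~~~~~…
2) q1 h=22  …~~~~++[~]~~~~~~…
3) q1 h=23  …~~~+++[~]~~~~~~…
4) q1 h=24  …~~++++[~]~~~~~~…
5) q1 h=25  …~+++++[~]~~~~~~…
6) q1 h=26  …++++++[~]~~~~~~…
7) q1 h=27  …++++++[~]~~~~~~…
8) q1 h=28  …++++++[~]~~~~~~…
9) q1 h=29  …++++++[~]~~~~~~…
10) q1 h=30  …++++++[~]~~~~~~…
11) q1 h=31  …++++++[~]~~~~~~…
12) q1 h=32  …++++++[~]~~~~~~…
13) q1 h=33  …++++++[~]~~~~~~…
14) q1 h=34  …++++++[~]~~~~~~|
15) q1 h=35  …++++++[~]~~~~~|
16) q1 h=36  …++++++[~]~~~~|
17) q1 h=37  …++++++[~]~~~|
18) q1 h=38  …++++++[~]~~|
19) q1 h=39  …++++++[~]~|

1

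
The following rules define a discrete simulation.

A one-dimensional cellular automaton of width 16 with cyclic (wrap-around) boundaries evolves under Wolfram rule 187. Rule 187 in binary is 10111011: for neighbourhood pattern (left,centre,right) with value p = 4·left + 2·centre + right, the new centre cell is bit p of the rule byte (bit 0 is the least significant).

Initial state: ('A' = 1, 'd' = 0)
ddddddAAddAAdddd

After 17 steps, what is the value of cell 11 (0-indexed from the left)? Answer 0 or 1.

0) ddddddAAddAAdddd
1) AAAAAAAdAAAdAAAA
2) AAAAAAdAAAdAAAAA
3) AAAAAdAAAdAAAAAA
4) AAAAdAAAdAAAAAAA
5) AAAdAAAdAAAAAAAA
6) AAdAAAdAAAAAAAAA
7) AdAAAdAAAAAAAAAA
8) dAAAdAAAAAAAAAAA
9) AAAdAAAAAAAAAAAd
10) AAdAAAAAAAAAAAdA
11) AdAAAAAAAAAAAdAA
12) dAAAAAAAAAAAdAAA
13) AAAAAAAAAAAdAAAd
14) AAAAAAAAAAdAAAdA
15) AAAAAAAAAdAAAdAA
16) AAAAAAAAdAAAdAAA
17) AAAAAAAdAAAdAAAA

0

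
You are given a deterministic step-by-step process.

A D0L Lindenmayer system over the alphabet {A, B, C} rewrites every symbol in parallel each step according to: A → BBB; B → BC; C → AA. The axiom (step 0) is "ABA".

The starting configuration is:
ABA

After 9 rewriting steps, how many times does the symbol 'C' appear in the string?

k=0  ABA
k=1  BBBBCBBB
k=2  BCBCBCBCAABCBCBC
k=3  BCAABCAABCAABCAABBBBBBBCAABCAABCAA
k=4  BCAABBBBBBBCAABBBBBBBCAABBBBBBBCAABBBBBBBCBCBCBCBCBCBCAABBBBBBBCAABBBBBBBCAABBBBBB
k=5  BCAABBBBBBBCBCBCBCBCBCBCAABBBBBBBCBCBCBCBCBCBCAABBBBBBBCBC…BBBCBCBCBCBCBCBCAABBBBBBBCBCBCBCBCBCBCAABBBBBBBCBCBCBCBCBC  (len 178)
k=6  BCAABBBBBBBCBCBCBCBCBCBCAABCAABCAABCAABCAABCAABCAABBBBBBBC…BCAABCAABCAABCAABBBBBBBCBCBCBCBCBCBCAABCAABCAABCAABCAABCAA  (len 382)
k=7  BCAABBBBBBBCBCBCBCBCBCBCAABCAABCAABCAABCAABCAABCAABBBBBBBC…AABBBBBBBCAABBBBBBBCAABBBBBBBCAABBBBBBBCAABBBBBBBCAABBBBBB  (len 874)
k=8  BCAABBBBBBBCBCBCBCBCBCBCAABCAABCAABCAABCAABCAABCAABBBBBBBC…BBBCBCBCBCBCBCBCAABBBBBBBCBCBCBCBCBCBCAABBBBBBBCBCBCBCBCBC  (len 1942)
k=9  BCAABBBBBBBCBCBCBCBCBCBCAABCAABCAABCAABCAABCAABCAABBBBBBBC…BCAABCAABCAABCAABBBBBBBCBCBCBCBCBCBCAABCAABCAABCAABCAABCAA  (len 4234)

1087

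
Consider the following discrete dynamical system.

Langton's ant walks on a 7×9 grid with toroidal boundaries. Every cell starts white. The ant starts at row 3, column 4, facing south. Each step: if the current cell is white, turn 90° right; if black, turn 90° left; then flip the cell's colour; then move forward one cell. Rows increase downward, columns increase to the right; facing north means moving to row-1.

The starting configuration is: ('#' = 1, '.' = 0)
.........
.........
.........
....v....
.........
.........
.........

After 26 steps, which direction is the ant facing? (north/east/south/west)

north

t=0: .........
.........
.........
....v....
.........
.........
.........
t=1: .........
.........
.........
...<#....
.........
.........
.........
t=2: .........
.........
...^.....
...##....
.........
.........
.........
t=3: .........
.........
...#>....
...##....
.........
.........
.........
t=4: .........
.........
...##....
...#v....
.........
.........
.........
t=5: .........
.........
...##....
...#.>...
.........
.........
.........
t=6: .........
.........
...##....
...#.#...
.....v...
.........
.........
t=7: .........
.........
...##....
...#.#...
....<#...
.........
.........
t=8: .........
.........
...##....
...#^#...
....##...
.........
.........
t=9: .........
.........
...##....
...##>...
....##...
.........
.........
t=10: .........
.........
...##^...
...##....
....##...
.........
.........
t=11: .........
.........
...###>..
...##....
....##...
.........
.........
t=12: .........
.........
...####..
...##.v..
....##...
.........
.........
t=13: .........
.........
...####..
...##<#..
....##...
.........
.........
t=14: .........
.........
...##^#..
...####..
....##...
.........
.........
t=15: .........
.........
...#<.#..
...####..
....##...
.........
.........
t=16: .........
.........
...#..#..
...#v##..
....##...
.........
.........
t=17: .........
.........
...#..#..
...#.>#..
....##...
.........
.........
t=18: .........
.........
...#.^#..
...#..#..
....##...
.........
.........
t=19: .........
.........
...#.#>..
...#..#..
....##...
.........
.........
t=20: .........
......^..
...#.#...
...#..#..
....##...
.........
.........
t=21: .........
......#>.
...#.#...
...#..#..
....##...
.........
.........
t=22: .........
......##.
...#.#.v.
...#..#..
....##...
.........
.........
t=23: .........
......##.
...#.#<#.
...#..#..
....##...
.........
.........
t=24: .........
......^#.
...#.###.
...#..#..
....##...
.........
.........
t=25: .........
.....<.#.
...#.###.
...#..#..
....##...
.........
.........
t=26: .....^...
.....#.#.
...#.###.
...#..#..
....##...
.........
.........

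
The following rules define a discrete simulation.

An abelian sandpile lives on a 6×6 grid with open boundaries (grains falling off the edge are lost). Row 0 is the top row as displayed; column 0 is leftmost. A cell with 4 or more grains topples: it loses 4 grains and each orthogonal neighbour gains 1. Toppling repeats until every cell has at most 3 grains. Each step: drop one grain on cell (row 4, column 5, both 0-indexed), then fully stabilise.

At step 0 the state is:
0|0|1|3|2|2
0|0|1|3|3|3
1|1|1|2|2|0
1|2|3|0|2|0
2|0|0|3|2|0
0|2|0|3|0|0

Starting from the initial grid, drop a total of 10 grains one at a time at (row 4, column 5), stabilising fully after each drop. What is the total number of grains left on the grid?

0) 0|0|1|3|2|2
0|0|1|3|3|3
1|1|1|2|2|0
1|2|3|0|2|0
2|0|0|3|2|0
0|2|0|3|0|0
1) 0|0|1|3|2|2
0|0|1|3|3|3
1|1|1|2|2|0
1|2|3|0|2|0
2|0|0|3|2|1
0|2|0|3|0|0
2) 0|0|1|3|2|2
0|0|1|3|3|3
1|1|1|2|2|0
1|2|3|0|2|0
2|0|0|3|2|2
0|2|0|3|0|0
3) 0|0|1|3|2|2
0|0|1|3|3|3
1|1|1|2|2|0
1|2|3|0|2|0
2|0|0|3|2|3
0|2|0|3|0|0
4) 0|0|1|3|2|2
0|0|1|3|3|3
1|1|1|2|2|0
1|2|3|0|2|1
2|0|0|3|3|0
0|2|0|3|0|1
5) 0|0|1|3|2|2
0|0|1|3|3|3
1|1|1|2|2|0
1|2|3|0|2|1
2|0|0|3|3|1
0|2|0|3|0|1
6) 0|0|1|3|2|2
0|0|1|3|3|3
1|1|1|2|2|0
1|2|3|0|2|1
2|0|0|3|3|2
0|2|0|3|0|1
7) 0|0|1|3|2|2
0|0|1|3|3|3
1|1|1|2|2|0
1|2|3|0|2|1
2|0|0|3|3|3
0|2|0|3|0|1
8) 0|0|1|3|2|2
0|0|1|3|3|3
1|1|1|2|2|0
1|2|3|1|3|2
2|0|1|1|1|1
0|2|1|0|2|2
9) 0|0|1|3|2|2
0|0|1|3|3|3
1|1|1|2|2|0
1|2|3|1|3|2
2|0|1|1|1|2
0|2|1|0|2|2
10) 0|0|1|3|2|2
0|0|1|3|3|3
1|1|1|2|2|0
1|2|3|1|3|2
2|0|1|1|1|3
0|2|1|0|2|2

52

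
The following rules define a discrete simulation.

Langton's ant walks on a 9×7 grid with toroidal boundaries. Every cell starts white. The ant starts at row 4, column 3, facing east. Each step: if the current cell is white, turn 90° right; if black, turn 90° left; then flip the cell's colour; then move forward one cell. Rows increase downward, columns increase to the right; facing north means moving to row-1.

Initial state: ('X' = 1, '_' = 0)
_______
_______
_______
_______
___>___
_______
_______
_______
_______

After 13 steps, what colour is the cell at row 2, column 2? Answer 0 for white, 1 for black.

k=0  _______
_______
_______
_______
___>___
_______
_______
_______
_______
k=1  _______
_______
_______
_______
___X___
___v___
_______
_______
_______
k=2  _______
_______
_______
_______
___X___
__<X___
_______
_______
_______
k=3  _______
_______
_______
_______
__^X___
__XX___
_______
_______
_______
k=4  _______
_______
_______
_______
__X>___
__XX___
_______
_______
_______
k=5  _______
_______
_______
___^___
__X____
__XX___
_______
_______
_______
k=6  _______
_______
_______
___X>__
__X____
__XX___
_______
_______
_______
k=7  _______
_______
_______
___XX__
__X_v__
__XX___
_______
_______
_______
k=8  _______
_______
_______
___XX__
__X<X__
__XX___
_______
_______
_______
k=9  _______
_______
_______
___^X__
__XXX__
__XX___
_______
_______
_______
k=10  _______
_______
_______
__<_X__
__XXX__
__XX___
_______
_______
_______
k=11  _______
_______
__^____
__X_X__
__XXX__
__XX___
_______
_______
_______
k=12  _______
_______
__X>___
__X_X__
__XXX__
__XX___
_______
_______
_______
k=13  _______
_______
__XX___
__XvX__
__XXX__
__XX___
_______
_______
_______

1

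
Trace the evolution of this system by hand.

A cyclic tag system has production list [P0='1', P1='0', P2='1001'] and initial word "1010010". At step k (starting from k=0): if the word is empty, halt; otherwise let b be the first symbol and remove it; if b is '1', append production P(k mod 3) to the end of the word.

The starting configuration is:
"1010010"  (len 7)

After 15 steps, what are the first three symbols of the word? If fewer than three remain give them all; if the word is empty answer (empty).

101

gen 0: "1010010"  (len 7)
gen 1: "0100101"  (len 7)
gen 2: "100101"  (len 6)
gen 3: "001011001"  (len 9)
gen 4: "01011001"  (len 8)
gen 5: "1011001"  (len 7)
gen 6: "0110011001"  (len 10)
gen 7: "110011001"  (len 9)
gen 8: "100110010"  (len 9)
gen 9: "001100101001"  (len 12)
gen 10: "01100101001"  (len 11)
gen 11: "1100101001"  (len 10)
gen 12: "1001010011001"  (len 13)
gen 13: "0010100110011"  (len 13)
gen 14: "010100110011"  (len 12)
gen 15: "10100110011"  (len 11)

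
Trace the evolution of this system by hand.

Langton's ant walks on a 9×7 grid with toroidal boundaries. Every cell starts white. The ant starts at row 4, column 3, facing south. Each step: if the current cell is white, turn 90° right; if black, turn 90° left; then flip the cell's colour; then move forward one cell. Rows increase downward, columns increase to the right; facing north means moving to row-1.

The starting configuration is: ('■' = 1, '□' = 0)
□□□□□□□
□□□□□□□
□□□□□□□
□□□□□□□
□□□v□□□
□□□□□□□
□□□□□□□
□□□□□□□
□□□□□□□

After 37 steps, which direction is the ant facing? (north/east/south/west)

east

k=0  □□□□□□□
□□□□□□□
□□□□□□□
□□□□□□□
□□□v□□□
□□□□□□□
□□□□□□□
□□□□□□□
□□□□□□□
k=1  □□□□□□□
□□□□□□□
□□□□□□□
□□□□□□□
□□<■□□□
□□□□□□□
□□□□□□□
□□□□□□□
□□□□□□□
k=2  □□□□□□□
□□□□□□□
□□□□□□□
□□^□□□□
□□■■□□□
□□□□□□□
□□□□□□□
□□□□□□□
□□□□□□□
k=3  □□□□□□□
□□□□□□□
□□□□□□□
□□■>□□□
□□■■□□□
□□□□□□□
□□□□□□□
□□□□□□□
□□□□□□□
k=4  □□□□□□□
□□□□□□□
□□□□□□□
□□■■□□□
□□■v□□□
□□□□□□□
□□□□□□□
□□□□□□□
□□□□□□□
k=5  □□□□□□□
□□□□□□□
□□□□□□□
□□■■□□□
□□■□>□□
□□□□□□□
□□□□□□□
□□□□□□□
□□□□□□□
k=6  □□□□□□□
□□□□□□□
□□□□□□□
□□■■□□□
□□■□■□□
□□□□v□□
□□□□□□□
□□□□□□□
□□□□□□□
k=7  □□□□□□□
□□□□□□□
□□□□□□□
□□■■□□□
□□■□■□□
□□□<■□□
□□□□□□□
□□□□□□□
□□□□□□□
k=8  □□□□□□□
□□□□□□□
□□□□□□□
□□■■□□□
□□■^■□□
□□□■■□□
□□□□□□□
□□□□□□□
□□□□□□□
k=9  □□□□□□□
□□□□□□□
□□□□□□□
□□■■□□□
□□■■>□□
□□□■■□□
□□□□□□□
□□□□□□□
□□□□□□□
k=10  □□□□□□□
□□□□□□□
□□□□□□□
□□■■^□□
□□■■□□□
□□□■■□□
□□□□□□□
□□□□□□□
□□□□□□□
k=11  □□□□□□□
□□□□□□□
□□□□□□□
□□■■■>□
□□■■□□□
□□□■■□□
□□□□□□□
□□□□□□□
□□□□□□□
k=12  □□□□□□□
□□□□□□□
□□□□□□□
□□■■■■□
□□■■□v□
□□□■■□□
□□□□□□□
□□□□□□□
□□□□□□□
k=13  □□□□□□□
□□□□□□□
□□□□□□□
□□■■■■□
□□■■<■□
□□□■■□□
□□□□□□□
□□□□□□□
□□□□□□□
k=14  □□□□□□□
□□□□□□□
□□□□□□□
□□■■^■□
□□■■■■□
□□□■■□□
□□□□□□□
□□□□□□□
□□□□□□□
k=15  □□□□□□□
□□□□□□□
□□□□□□□
□□■<□■□
□□■■■■□
□□□■■□□
□□□□□□□
□□□□□□□
□□□□□□□
k=16  □□□□□□□
□□□□□□□
□□□□□□□
□□■□□■□
□□■v■■□
□□□■■□□
□□□□□□□
□□□□□□□
□□□□□□□
k=17  □□□□□□□
□□□□□□□
□□□□□□□
□□■□□■□
□□■□>■□
□□□■■□□
□□□□□□□
□□□□□□□
□□□□□□□
k=18  □□□□□□□
□□□□□□□
□□□□□□□
□□■□^■□
□□■□□■□
□□□■■□□
□□□□□□□
□□□□□□□
□□□□□□□
k=19  □□□□□□□
□□□□□□□
□□□□□□□
□□■□■>□
□□■□□■□
□□□■■□□
□□□□□□□
□□□□□□□
□□□□□□□
k=20  □□□□□□□
□□□□□□□
□□□□□^□
□□■□■□□
□□■□□■□
□□□■■□□
□□□□□□□
□□□□□□□
□□□□□□□
k=21  □□□□□□□
□□□□□□□
□□□□□■>
□□■□■□□
□□■□□■□
□□□■■□□
□□□□□□□
□□□□□□□
□□□□□□□
k=22  □□□□□□□
□□□□□□□
□□□□□■■
□□■□■□v
□□■□□■□
□□□■■□□
□□□□□□□
□□□□□□□
□□□□□□□
k=23  □□□□□□□
□□□□□□□
□□□□□■■
□□■□■<■
□□■□□■□
□□□■■□□
□□□□□□□
□□□□□□□
□□□□□□□
k=24  □□□□□□□
□□□□□□□
□□□□□^■
□□■□■■■
□□■□□■□
□□□■■□□
□□□□□□□
□□□□□□□
□□□□□□□
k=25  □□□□□□□
□□□□□□□
□□□□<□■
□□■□■■■
□□■□□■□
□□□■■□□
□□□□□□□
□□□□□□□
□□□□□□□
k=26  □□□□□□□
□□□□^□□
□□□□■□■
□□■□■■■
□□■□□■□
□□□■■□□
□□□□□□□
□□□□□□□
□□□□□□□
k=27  □□□□□□□
□□□□■>□
□□□□■□■
□□■□■■■
□□■□□■□
□□□■■□□
□□□□□□□
□□□□□□□
□□□□□□□
k=28  □□□□□□□
□□□□■■□
□□□□■v■
□□■□■■■
□□■□□■□
□□□■■□□
□□□□□□□
□□□□□□□
□□□□□□□
k=29  □□□□□□□
□□□□■■□
□□□□<■■
□□■□■■■
□□■□□■□
□□□■■□□
□□□□□□□
□□□□□□□
□□□□□□□
k=30  □□□□□□□
□□□□■■□
□□□□□■■
□□■□v■■
□□■□□■□
□□□■■□□
□□□□□□□
□□□□□□□
□□□□□□□
k=31  □□□□□□□
□□□□■■□
□□□□□■■
□□■□□>■
□□■□□■□
□□□■■□□
□□□□□□□
□□□□□□□
□□□□□□□
k=32  □□□□□□□
□□□□■■□
□□□□□^■
□□■□□□■
□□■□□■□
□□□■■□□
□□□□□□□
□□□□□□□
□□□□□□□
k=33  □□□□□□□
□□□□■■□
□□□□<□■
□□■□□□■
□□■□□■□
□□□■■□□
□□□□□□□
□□□□□□□
□□□□□□□
k=34  □□□□□□□
□□□□^■□
□□□□■□■
□□■□□□■
□□■□□■□
□□□■■□□
□□□□□□□
□□□□□□□
□□□□□□□
k=35  □□□□□□□
□□□<□■□
□□□□■□■
□□■□□□■
□□■□□■□
□□□■■□□
□□□□□□□
□□□□□□□
□□□□□□□
k=36  □□□^□□□
□□□■□■□
□□□□■□■
□□■□□□■
□□■□□■□
□□□■■□□
□□□□□□□
□□□□□□□
□□□□□□□
k=37  □□□■>□□
□□□■□■□
□□□□■□■
□□■□□□■
□□■□□■□
□□□■■□□
□□□□□□□
□□□□□□□
□□□□□□□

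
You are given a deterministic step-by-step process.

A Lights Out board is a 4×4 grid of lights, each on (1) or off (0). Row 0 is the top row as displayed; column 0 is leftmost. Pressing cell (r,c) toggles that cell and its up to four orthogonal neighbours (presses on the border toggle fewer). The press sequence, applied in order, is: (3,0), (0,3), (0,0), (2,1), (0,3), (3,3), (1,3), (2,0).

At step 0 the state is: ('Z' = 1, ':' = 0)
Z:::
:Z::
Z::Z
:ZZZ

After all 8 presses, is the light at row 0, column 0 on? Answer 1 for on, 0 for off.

0

t=0: Z:::
:Z::
Z::Z
:ZZZ
t=1: Z:::
:Z::
:::Z
Z:ZZ
t=2: Z:ZZ
:Z:Z
:::Z
Z:ZZ
t=3: :ZZZ
ZZ:Z
:::Z
Z:ZZ
t=4: :ZZZ
Z::Z
ZZZZ
ZZZZ
t=5: :Z::
Z:::
ZZZZ
ZZZZ
t=6: :Z::
Z:::
ZZZ:
ZZ::
t=7: :Z:Z
Z:ZZ
ZZZZ
ZZ::
t=8: :Z:Z
::ZZ
::ZZ
:Z::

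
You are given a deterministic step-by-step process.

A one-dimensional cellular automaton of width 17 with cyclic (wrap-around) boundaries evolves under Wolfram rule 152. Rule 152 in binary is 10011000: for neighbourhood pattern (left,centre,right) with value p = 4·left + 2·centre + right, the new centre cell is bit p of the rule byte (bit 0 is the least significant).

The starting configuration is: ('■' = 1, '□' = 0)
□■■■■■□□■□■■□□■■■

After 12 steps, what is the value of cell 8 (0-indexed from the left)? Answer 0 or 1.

0) □■■■■■□□■□■■□□■■■
1) □■■■■□■□□□■□■□■■□
2) □■■■□□□■□□□□□□■□■
3) □■■□■□□□■□□□□□□□□
4) □■□□□■□□□■□□□□□□□
5) □□■□□□■□□□■□□□□□□
6) □□□■□□□■□□□■□□□□□
7) □□□□■□□□■□□□■□□□□
8) □□□□□■□□□■□□□■□□□
9) □□□□□□■□□□■□□□■□□
10) □□□□□□□■□□□■□□□■□
11) □□□□□□□□■□□□■□□□■
12) ■□□□□□□□□■□□□■□□□

0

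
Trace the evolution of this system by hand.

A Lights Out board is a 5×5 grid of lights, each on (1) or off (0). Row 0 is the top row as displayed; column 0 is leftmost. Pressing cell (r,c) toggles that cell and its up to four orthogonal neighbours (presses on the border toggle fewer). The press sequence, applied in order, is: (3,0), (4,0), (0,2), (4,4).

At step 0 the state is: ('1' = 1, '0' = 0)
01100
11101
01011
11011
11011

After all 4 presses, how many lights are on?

11

gen 0: 01100
11101
01011
11011
11011
gen 1: 01100
11101
11011
00011
01011
gen 2: 01100
11101
11011
10011
10011
gen 3: 00010
11001
11011
10011
10011
gen 4: 00010
11001
11011
10010
10000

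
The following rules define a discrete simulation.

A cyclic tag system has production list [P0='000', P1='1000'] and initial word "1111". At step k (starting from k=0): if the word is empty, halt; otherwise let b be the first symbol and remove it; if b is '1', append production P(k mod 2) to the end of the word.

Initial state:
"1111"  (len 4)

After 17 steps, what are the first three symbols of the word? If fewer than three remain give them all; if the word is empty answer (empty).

0) "1111"  (len 4)
1) "111000"  (len 6)
2) "110001000"  (len 9)
3) "10001000000"  (len 11)
4) "00010000001000"  (len 14)
5) "0010000001000"  (len 13)
6) "010000001000"  (len 12)
7) "10000001000"  (len 11)
8) "00000010001000"  (len 14)
9) "0000010001000"  (len 13)
10) "000010001000"  (len 12)
11) "00010001000"  (len 11)
12) "0010001000"  (len 10)
13) "010001000"  (len 9)
14) "10001000"  (len 8)
15) "0001000000"  (len 10)
16) "001000000"  (len 9)
17) "01000000"  (len 8)

010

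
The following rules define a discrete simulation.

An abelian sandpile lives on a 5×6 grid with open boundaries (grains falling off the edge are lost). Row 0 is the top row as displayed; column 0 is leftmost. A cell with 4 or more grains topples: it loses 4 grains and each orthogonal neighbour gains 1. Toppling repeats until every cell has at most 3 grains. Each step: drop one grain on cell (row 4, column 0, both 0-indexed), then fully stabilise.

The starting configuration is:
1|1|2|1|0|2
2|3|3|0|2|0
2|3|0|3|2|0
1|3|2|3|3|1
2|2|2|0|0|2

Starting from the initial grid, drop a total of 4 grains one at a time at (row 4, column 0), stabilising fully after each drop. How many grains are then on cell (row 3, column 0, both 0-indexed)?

0) 1|1|2|1|0|2
2|3|3|0|2|0
2|3|0|3|2|0
1|3|2|3|3|1
2|2|2|0|0|2
1) 1|1|2|1|0|2
2|3|3|0|2|0
2|3|0|3|2|0
1|3|2|3|3|1
3|2|2|0|0|2
2) 1|1|2|1|0|2
2|3|3|0|2|0
2|3|0|3|2|0
2|3|2|3|3|1
0|3|2|0|0|2
3) 1|1|2|1|0|2
2|3|3|0|2|0
2|3|0|3|2|0
2|3|2|3|3|1
1|3|2|0|0|2
4) 1|1|2|1|0|2
2|3|3|0|2|0
2|3|0|3|2|0
2|3|2|3|3|1
2|3|2|0|0|2

2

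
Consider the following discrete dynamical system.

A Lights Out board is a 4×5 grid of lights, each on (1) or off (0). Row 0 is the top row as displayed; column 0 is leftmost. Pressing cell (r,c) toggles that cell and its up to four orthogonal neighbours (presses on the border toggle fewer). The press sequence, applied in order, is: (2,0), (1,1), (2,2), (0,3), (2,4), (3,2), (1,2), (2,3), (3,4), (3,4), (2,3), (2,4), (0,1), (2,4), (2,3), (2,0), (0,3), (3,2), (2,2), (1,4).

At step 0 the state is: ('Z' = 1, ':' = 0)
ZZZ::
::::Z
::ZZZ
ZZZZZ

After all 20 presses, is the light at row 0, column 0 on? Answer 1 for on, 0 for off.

0

gen 0: ZZZ::
::::Z
::ZZZ
ZZZZZ
gen 1: ZZZ::
Z:::Z
ZZZZZ
:ZZZZ
gen 2: Z:Z::
:ZZ:Z
Z:ZZZ
:ZZZZ
gen 3: Z:Z::
:Z::Z
ZZ::Z
:Z:ZZ
gen 4: Z::ZZ
:Z:ZZ
ZZ::Z
:Z:ZZ
gen 5: Z::ZZ
:Z:Z:
ZZ:Z:
:Z:Z:
gen 6: Z::ZZ
:Z:Z:
ZZZZ:
::Z::
gen 7: Z:ZZZ
::Z::
ZZ:Z:
::Z::
gen 8: Z:ZZZ
::ZZ:
ZZZ:Z
::ZZ:
gen 9: Z:ZZZ
::ZZ:
ZZZ::
::Z:Z
gen 10: Z:ZZZ
::ZZ:
ZZZ:Z
::ZZ:
gen 11: Z:ZZZ
::Z::
ZZ:Z:
::Z::
gen 12: Z:ZZZ
::Z:Z
ZZ::Z
::Z:Z
gen 13: :Z:ZZ
:ZZ:Z
ZZ::Z
::Z:Z
gen 14: :Z:ZZ
:ZZ::
ZZ:Z:
::Z::
gen 15: :Z:ZZ
:ZZZ:
ZZZ:Z
::ZZ:
gen 16: :Z:ZZ
ZZZZ:
::Z:Z
Z:ZZ:
gen 17: :ZZ::
ZZZ::
::Z:Z
Z:ZZ:
gen 18: :ZZ::
ZZZ::
::::Z
ZZ:::
gen 19: :ZZ::
ZZ:::
:ZZZZ
ZZZ::
gen 20: :ZZ:Z
ZZ:ZZ
:ZZZ:
ZZZ::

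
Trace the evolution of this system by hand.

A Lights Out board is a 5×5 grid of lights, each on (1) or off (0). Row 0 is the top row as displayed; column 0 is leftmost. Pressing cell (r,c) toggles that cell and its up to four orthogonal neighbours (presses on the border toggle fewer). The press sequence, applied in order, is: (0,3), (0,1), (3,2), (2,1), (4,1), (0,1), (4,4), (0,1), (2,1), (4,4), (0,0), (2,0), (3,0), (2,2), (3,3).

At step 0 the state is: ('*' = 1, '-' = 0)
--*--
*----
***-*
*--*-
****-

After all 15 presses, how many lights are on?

0) --*--
*----
***-*
*--*-
****-
1) ---**
*--*-
***-*
*--*-
****-
2) *****
**-*-
***-*
*--*-
****-
3) *****
**-*-
**--*
***--
**-*-
4) *****
*--*-
--*-*
*-*--
**-*-
5) *****
*--*-
--*-*
***--
--**-
6) ---**
**-*-
--*-*
***--
--**-
7) ---**
**-*-
--*-*
***-*
--*-*
8) *****
*--*-
--*-*
***-*
--*-*
9) *****
**-*-
**--*
*-*-*
--*-*
10) *****
**-*-
**--*
*-*--
--**-
11) --***
-*-*-
**--*
*-*--
--**-
12) --***
**-*-
----*
--*--
--**-
13) --***
**-*-
*---*
***--
*-**-
14) --***
****-
*****
**---
*-**-
15) --***
****-
***-*
*****
*-*--

18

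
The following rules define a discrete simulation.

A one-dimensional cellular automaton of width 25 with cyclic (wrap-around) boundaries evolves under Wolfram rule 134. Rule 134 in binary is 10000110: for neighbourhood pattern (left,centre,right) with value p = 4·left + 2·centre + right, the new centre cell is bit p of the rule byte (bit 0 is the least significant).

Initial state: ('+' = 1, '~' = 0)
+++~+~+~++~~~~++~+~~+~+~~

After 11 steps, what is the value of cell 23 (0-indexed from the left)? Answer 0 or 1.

k=0  +++~+~+~++~~~~++~+~~+~+~~
k=1  ~+~~+~+~~~~~~+~~~+~++~+~+
k=2  ~+~++~+~~~~~++~~++~~~~+~+
k=3  ~+~~~~+~~~~+~~~+~~~~~++~+
k=4  ~+~~~++~~~++~~++~~~~+~~~+
k=5  ~+~~+~~~~+~~~+~~~~~++~~++
k=6  ~+~++~~~++~~++~~~~+~~~+~~
k=7  ++~~~~~+~~~+~~~~~++~~++~~
k=8  ~~~~~~++~~++~~~~+~~~+~~~+
k=9  ~~~~~+~~~+~~~~~++~~++~~++
k=10  ~~~~++~~++~~~~+~~~+~~~+~~
k=11  ~~~+~~~+~~~~~++~~++~~++~~

0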